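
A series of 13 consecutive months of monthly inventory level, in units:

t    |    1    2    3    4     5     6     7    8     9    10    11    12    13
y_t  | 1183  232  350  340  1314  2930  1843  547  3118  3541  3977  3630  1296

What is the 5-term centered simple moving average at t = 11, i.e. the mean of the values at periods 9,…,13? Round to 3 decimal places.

Sum of periods 9–13: 3118 + 3541 + 3977 + 3630 + 1296 = 15562
Divide by 5: 15562 / 5 = 3112.400

3112.400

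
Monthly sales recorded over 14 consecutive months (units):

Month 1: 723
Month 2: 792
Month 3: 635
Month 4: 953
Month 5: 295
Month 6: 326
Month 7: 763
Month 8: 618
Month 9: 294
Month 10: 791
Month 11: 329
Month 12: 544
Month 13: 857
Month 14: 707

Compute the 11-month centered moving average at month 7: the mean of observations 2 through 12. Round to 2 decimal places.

Sum of periods 2–12: 792 + 635 + 953 + 295 + 326 + 763 + 618 + 294 + 791 + 329 + 544 = 6340
Divide by 11: 6340 / 11 = 576.36

576.36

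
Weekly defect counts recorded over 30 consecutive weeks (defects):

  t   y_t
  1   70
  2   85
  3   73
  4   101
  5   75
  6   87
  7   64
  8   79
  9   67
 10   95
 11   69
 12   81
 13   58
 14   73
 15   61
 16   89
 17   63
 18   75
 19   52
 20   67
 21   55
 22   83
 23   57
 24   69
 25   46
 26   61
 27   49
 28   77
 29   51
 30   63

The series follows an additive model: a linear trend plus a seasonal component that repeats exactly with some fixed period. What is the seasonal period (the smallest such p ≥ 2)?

6

First differences y_{t+1} − y_t: 15, -12, 28, -26, 12, -23, 15, -12, 28, -26, 12, -23, 15, -12, …
The difference pattern repeats every 6 terms and not for any smaller step, so p = 6.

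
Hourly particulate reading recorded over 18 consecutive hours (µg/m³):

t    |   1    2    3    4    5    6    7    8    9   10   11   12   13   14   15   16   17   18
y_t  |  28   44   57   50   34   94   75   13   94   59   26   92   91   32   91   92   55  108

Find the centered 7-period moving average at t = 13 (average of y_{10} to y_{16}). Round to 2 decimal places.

Sum of periods 10–16: 59 + 26 + 92 + 91 + 32 + 91 + 92 = 483
Divide by 7: 483 / 7 = 69.00

69.00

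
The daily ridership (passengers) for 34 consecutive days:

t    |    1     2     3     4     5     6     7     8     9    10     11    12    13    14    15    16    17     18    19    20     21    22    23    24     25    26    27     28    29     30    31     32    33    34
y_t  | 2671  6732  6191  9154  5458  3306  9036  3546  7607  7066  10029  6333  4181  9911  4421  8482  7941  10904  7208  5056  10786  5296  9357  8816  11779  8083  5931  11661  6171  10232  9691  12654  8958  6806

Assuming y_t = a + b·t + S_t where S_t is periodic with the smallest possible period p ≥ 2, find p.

7

First differences y_{t+1} − y_t: 4061, -541, 2963, -3696, -2152, 5730, -5490, 4061, -541, 2963, -3696, -2152, 5730, -5490, 4061, -541, …
The difference pattern repeats every 7 terms and not for any smaller step, so p = 7.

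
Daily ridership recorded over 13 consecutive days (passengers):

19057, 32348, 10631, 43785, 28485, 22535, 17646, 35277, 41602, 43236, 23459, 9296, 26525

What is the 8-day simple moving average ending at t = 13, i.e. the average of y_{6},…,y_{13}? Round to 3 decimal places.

Sum of periods 6–13: 22535 + 17646 + 35277 + 41602 + 43236 + 23459 + 9296 + 26525 = 219576
Divide by 8: 219576 / 8 = 27447.000

27447.000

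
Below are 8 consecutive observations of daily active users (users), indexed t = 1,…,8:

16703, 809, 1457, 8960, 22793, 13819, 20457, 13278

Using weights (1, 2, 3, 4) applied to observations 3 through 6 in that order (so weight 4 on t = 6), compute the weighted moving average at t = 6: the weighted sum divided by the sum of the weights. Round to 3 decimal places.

Weighted sum: 1·1457 + 2·8960 + 3·22793 + 4·13819 = 1457 + 17920 + 68379 + 55276 = 143032
Weight total: 1 + 2 + 3 + 4 = 10
WMA = 143032 / 10 = 14303.200

14303.200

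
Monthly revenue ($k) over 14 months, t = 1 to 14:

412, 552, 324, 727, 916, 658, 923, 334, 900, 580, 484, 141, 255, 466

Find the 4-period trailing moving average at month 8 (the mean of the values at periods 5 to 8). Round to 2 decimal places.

Sum of periods 5–8: 916 + 658 + 923 + 334 = 2831
Divide by 4: 2831 / 4 = 707.75

707.75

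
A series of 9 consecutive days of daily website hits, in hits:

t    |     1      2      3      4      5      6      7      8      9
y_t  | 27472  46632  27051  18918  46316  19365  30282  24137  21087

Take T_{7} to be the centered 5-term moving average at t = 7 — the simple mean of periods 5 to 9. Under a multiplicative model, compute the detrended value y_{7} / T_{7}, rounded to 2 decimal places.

1.07

Trend T_7 = (46316 + 19365 + 30282 + 24137 + 21087) / 5 = 141187/5 = 28237.4000
Ratio to trend: 30282 / 28237.4000 = 1.07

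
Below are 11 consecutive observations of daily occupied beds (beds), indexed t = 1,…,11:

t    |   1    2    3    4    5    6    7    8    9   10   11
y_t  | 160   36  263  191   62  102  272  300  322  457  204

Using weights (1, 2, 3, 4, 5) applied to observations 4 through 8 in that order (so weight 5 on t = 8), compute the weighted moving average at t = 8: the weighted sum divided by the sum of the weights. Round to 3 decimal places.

213.933

Weighted sum: 1·191 + 2·62 + 3·102 + 4·272 + 5·300 = 191 + 124 + 306 + 1088 + 1500 = 3209
Weight total: 1 + 2 + 3 + 4 + 5 = 15
WMA = 3209 / 15 = 213.933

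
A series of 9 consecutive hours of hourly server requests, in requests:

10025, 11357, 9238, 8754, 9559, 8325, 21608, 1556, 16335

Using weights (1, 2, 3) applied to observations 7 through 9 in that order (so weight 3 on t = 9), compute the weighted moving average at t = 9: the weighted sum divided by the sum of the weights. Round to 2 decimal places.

12287.50

Weighted sum: 1·21608 + 2·1556 + 3·16335 = 21608 + 3112 + 49005 = 73725
Weight total: 1 + 2 + 3 = 6
WMA = 73725 / 6 = 12287.50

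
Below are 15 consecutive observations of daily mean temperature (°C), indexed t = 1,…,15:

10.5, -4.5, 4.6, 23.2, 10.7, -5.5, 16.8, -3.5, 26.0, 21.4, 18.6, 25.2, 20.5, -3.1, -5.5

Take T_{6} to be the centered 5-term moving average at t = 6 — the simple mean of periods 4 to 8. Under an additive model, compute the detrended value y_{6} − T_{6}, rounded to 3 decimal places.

-13.840

Trend T_6 = (23.2 + 10.7 + (-5.5) + 16.8 + (-3.5)) / 5 = 41.7/5 = 8.34000
Detrended value: -5.5 − 8.34000 = -13.840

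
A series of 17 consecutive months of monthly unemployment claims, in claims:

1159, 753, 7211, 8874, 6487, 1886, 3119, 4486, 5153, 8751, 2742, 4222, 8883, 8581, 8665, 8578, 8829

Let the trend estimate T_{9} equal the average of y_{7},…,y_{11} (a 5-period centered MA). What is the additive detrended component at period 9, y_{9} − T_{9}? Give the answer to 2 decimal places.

Trend T_9 = (3119 + 4486 + 5153 + 8751 + 2742) / 5 = 24251/5 = 4850.2000
Detrended value: 5153 − 4850.2000 = 302.80

302.80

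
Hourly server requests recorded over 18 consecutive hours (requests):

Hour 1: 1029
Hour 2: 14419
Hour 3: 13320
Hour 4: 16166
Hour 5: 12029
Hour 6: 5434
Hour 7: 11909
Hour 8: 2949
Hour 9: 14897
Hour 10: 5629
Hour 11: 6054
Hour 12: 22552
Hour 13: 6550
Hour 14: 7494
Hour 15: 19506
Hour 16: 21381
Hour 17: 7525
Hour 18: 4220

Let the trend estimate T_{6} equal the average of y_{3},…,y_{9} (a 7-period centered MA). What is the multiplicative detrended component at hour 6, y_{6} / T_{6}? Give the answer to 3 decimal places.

Trend T_6 = (13320 + 16166 + 12029 + 5434 + 11909 + 2949 + 14897) / 7 = 76704/7 = 10957.71429
Ratio to trend: 5434 / 10957.71429 = 0.496

0.496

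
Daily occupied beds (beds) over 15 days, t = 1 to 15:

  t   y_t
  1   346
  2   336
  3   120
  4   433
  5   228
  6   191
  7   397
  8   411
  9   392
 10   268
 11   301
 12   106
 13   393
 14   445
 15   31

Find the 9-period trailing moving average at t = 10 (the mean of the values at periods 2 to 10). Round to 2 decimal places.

Sum of periods 2–10: 336 + 120 + 433 + 228 + 191 + 397 + 411 + 392 + 268 = 2776
Divide by 9: 2776 / 9 = 308.44

308.44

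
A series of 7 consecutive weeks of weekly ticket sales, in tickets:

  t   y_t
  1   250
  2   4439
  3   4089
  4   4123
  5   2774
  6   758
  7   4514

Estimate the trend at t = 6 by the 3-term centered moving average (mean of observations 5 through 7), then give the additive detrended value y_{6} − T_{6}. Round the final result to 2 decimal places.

Trend T_6 = (2774 + 758 + 4514) / 3 = 8046/3 = 2682.0000
Detrended value: 758 − 2682.0000 = -1924.00

-1924.00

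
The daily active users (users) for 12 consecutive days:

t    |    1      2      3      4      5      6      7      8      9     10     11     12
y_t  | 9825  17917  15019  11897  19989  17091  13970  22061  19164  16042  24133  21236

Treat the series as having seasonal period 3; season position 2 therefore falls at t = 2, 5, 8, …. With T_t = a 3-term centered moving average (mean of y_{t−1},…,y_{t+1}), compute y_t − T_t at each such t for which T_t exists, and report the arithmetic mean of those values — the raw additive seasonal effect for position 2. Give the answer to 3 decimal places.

3663.000

Season position 2 occurs at t = 2, 5, 8, 11 (where T_t is defined).
t=2: T_2 = 14253.66667; y_2 − T_2 = 17917 − 14253.66667 = 3663.33333
t=5: T_5 = 16325.66667; y_5 − T_5 = 19989 − 16325.66667 = 3663.33333
t=8: T_8 = 18398.33333; y_8 − T_8 = 22061 − 18398.33333 = 3662.66667
t=11: T_11 = 20470.33333; y_11 − T_11 = 24133 − 20470.33333 = 3662.66667
Mean deviation: (3663.33333 + 3663.33333 + 3662.66667 + 3662.66667) / 4 = 3663.000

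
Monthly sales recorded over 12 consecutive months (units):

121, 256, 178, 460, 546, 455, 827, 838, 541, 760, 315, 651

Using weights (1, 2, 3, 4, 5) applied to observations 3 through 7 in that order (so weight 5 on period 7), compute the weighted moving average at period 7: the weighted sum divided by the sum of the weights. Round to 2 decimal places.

579.40

Weighted sum: 1·178 + 2·460 + 3·546 + 4·455 + 5·827 = 178 + 920 + 1638 + 1820 + 4135 = 8691
Weight total: 1 + 2 + 3 + 4 + 5 = 15
WMA = 8691 / 15 = 579.40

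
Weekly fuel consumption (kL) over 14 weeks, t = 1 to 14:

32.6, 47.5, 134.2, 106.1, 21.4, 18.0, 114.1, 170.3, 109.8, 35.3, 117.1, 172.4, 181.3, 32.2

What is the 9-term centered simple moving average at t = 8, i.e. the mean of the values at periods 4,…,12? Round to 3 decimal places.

96.056

Sum of periods 4–12: 106.1 + 21.4 + 18.0 + 114.1 + 170.3 + 109.8 + 35.3 + 117.1 + 172.4 = 864.5
Divide by 9: 864.5 / 9 = 96.056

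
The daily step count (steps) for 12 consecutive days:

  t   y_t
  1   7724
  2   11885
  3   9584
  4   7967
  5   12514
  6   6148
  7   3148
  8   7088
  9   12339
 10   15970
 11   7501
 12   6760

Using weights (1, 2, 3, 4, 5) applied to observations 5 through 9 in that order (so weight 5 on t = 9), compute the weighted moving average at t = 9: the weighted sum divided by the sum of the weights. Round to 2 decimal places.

8286.73

Weighted sum: 1·12514 + 2·6148 + 3·3148 + 4·7088 + 5·12339 = 12514 + 12296 + 9444 + 28352 + 61695 = 124301
Weight total: 1 + 2 + 3 + 4 + 5 = 15
WMA = 124301 / 15 = 8286.73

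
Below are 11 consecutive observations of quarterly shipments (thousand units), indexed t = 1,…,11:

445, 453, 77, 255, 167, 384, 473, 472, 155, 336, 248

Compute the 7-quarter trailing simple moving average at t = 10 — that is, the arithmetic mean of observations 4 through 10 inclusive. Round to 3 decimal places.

320.286

Sum of periods 4–10: 255 + 167 + 384 + 473 + 472 + 155 + 336 = 2242
Divide by 7: 2242 / 7 = 320.286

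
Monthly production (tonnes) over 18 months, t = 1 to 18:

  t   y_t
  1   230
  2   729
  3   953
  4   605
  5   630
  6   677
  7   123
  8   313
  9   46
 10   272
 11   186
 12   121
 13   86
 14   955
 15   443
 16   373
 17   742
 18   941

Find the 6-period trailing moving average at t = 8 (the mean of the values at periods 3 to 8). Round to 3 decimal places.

550.167

Sum of periods 3–8: 953 + 605 + 630 + 677 + 123 + 313 = 3301
Divide by 6: 3301 / 6 = 550.167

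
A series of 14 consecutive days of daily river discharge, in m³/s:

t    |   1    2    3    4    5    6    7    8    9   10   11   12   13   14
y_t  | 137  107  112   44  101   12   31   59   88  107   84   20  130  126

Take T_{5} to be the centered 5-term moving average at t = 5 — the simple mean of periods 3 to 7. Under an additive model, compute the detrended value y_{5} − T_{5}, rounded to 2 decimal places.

Trend T_5 = (112 + 44 + 101 + 12 + 31) / 5 = 300/5 = 60.0000
Detrended value: 101 − 60.0000 = 41.00

41.00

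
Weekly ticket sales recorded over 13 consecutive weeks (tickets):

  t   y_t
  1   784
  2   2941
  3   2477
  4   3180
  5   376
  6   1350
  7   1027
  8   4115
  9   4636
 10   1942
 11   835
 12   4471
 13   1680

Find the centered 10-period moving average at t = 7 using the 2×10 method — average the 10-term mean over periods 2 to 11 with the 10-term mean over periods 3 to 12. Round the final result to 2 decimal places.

2364.40

Sum over 2–11: 2941 + 2477 + 3180 + 376 + 1350 + 1027 + 4115 + 4636 + 1942 + 835 = 22879
Sum over 3–12: 2477 + 3180 + 376 + 1350 + 1027 + 4115 + 4636 + 1942 + 835 + 4471 = 24409
CMA at t=7 = (22879 + 24409) / (2·10) = 47288 / 20 = 2364.40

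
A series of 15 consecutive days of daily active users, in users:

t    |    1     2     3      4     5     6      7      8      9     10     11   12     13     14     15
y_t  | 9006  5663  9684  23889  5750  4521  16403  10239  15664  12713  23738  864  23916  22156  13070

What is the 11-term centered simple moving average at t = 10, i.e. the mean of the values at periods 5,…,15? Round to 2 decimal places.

Sum of periods 5–15: 5750 + 4521 + 16403 + 10239 + 15664 + 12713 + 23738 + 864 + 23916 + 22156 + 13070 = 149034
Divide by 11: 149034 / 11 = 13548.55

13548.55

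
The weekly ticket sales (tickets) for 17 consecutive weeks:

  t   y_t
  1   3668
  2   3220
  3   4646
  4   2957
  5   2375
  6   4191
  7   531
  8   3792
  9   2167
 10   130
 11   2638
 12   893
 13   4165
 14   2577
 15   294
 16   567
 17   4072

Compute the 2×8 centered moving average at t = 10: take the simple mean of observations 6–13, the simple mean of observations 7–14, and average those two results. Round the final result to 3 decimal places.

2212.500

Sum over 6–13: 4191 + 531 + 3792 + 2167 + 130 + 2638 + 893 + 4165 = 18507
Sum over 7–14: 531 + 3792 + 2167 + 130 + 2638 + 893 + 4165 + 2577 = 16893
CMA at t=10 = (18507 + 16893) / (2·8) = 35400 / 16 = 2212.500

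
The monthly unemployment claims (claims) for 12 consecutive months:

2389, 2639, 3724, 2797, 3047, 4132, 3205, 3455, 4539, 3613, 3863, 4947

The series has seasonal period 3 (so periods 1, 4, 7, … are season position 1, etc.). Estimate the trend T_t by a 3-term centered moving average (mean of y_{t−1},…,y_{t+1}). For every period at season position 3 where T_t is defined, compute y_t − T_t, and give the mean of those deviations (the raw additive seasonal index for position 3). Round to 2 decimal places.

670.44

Season position 3 occurs at t = 3, 6, 9 (where T_t is defined).
t=3: T_3 = 3053.3333; y_3 − T_3 = 3724 − 3053.3333 = 670.6667
t=6: T_6 = 3461.3333; y_6 − T_6 = 4132 − 3461.3333 = 670.6667
t=9: T_9 = 3869.0000; y_9 − T_9 = 4539 − 3869.0000 = 670.0000
Mean deviation: (670.6667 + 670.6667 + 670.0000) / 3 = 670.44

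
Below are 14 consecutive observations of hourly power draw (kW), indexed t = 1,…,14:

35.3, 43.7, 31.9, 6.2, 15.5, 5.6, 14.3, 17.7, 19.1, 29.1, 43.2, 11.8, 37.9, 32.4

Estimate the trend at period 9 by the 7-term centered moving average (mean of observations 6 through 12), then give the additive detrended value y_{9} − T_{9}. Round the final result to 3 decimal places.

-1.014

Trend T_9 = (5.6 + 14.3 + 17.7 + 19.1 + 29.1 + 43.2 + 11.8) / 7 = 140.8/7 = 20.11429
Detrended value: 19.1 − 20.11429 = -1.014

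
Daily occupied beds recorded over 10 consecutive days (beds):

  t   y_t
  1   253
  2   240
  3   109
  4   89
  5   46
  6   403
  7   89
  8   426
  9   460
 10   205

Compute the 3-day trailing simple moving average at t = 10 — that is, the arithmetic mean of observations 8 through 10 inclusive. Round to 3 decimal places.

363.667

Sum of periods 8–10: 426 + 460 + 205 = 1091
Divide by 3: 1091 / 3 = 363.667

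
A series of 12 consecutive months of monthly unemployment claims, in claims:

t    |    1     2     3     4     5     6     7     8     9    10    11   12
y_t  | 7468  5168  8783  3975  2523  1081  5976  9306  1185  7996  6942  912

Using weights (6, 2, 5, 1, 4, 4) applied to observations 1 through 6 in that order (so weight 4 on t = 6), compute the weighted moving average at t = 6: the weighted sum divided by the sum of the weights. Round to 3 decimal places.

Weighted sum: 6·7468 + 2·5168 + 5·8783 + 1·3975 + 4·2523 + 4·1081 = 44808 + 10336 + 43915 + 3975 + 10092 + 4324 = 117450
Weight total: 6 + 2 + 5 + 1 + 4 + 4 = 22
WMA = 117450 / 22 = 5338.636

5338.636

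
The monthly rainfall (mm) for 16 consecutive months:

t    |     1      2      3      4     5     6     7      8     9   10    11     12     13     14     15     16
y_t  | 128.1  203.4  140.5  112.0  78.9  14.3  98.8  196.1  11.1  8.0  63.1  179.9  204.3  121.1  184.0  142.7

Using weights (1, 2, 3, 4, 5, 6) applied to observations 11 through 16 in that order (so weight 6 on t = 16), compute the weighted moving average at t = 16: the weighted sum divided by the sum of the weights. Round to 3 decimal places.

156.971

Weighted sum: 1·63.1 + 2·179.9 + 3·204.3 + 4·121.1 + 5·184.0 + 6·142.7 = 63.1 + 359.8 + 612.9 + 484.4 + 920.0 + 856.2 = 3296.4
Weight total: 1 + 2 + 3 + 4 + 5 + 6 = 21
WMA = 3296.4 / 21 = 156.971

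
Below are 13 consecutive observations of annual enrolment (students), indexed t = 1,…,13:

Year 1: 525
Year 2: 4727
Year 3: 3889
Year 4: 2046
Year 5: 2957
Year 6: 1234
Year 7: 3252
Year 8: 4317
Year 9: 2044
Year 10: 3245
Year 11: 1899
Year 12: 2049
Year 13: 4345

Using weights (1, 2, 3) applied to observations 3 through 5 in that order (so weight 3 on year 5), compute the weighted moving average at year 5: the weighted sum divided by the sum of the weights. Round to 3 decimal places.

Weighted sum: 1·3889 + 2·2046 + 3·2957 = 3889 + 4092 + 8871 = 16852
Weight total: 1 + 2 + 3 = 6
WMA = 16852 / 6 = 2808.667

2808.667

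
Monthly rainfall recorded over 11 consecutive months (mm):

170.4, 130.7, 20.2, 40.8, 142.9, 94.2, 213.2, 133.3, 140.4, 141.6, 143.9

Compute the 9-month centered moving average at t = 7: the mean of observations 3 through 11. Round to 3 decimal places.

118.944

Sum of periods 3–11: 20.2 + 40.8 + 142.9 + 94.2 + 213.2 + 133.3 + 140.4 + 141.6 + 143.9 = 1070.5
Divide by 9: 1070.5 / 9 = 118.944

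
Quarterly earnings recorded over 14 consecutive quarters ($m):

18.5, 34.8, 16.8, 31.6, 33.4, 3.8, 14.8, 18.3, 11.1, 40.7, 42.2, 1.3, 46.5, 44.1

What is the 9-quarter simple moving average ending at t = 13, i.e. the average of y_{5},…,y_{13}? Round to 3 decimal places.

23.567

Sum of periods 5–13: 33.4 + 3.8 + 14.8 + 18.3 + 11.1 + 40.7 + 42.2 + 1.3 + 46.5 = 212.1
Divide by 9: 212.1 / 9 = 23.567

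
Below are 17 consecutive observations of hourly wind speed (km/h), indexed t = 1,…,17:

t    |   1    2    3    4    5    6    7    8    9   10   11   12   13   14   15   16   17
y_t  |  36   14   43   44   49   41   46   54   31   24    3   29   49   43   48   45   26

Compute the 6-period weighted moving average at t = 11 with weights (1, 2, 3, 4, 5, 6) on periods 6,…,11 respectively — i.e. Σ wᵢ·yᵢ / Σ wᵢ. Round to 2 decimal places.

26.52

Weighted sum: 1·41 + 2·46 + 3·54 + 4·31 + 5·24 + 6·3 = 41 + 92 + 162 + 124 + 120 + 18 = 557
Weight total: 1 + 2 + 3 + 4 + 5 + 6 = 21
WMA = 557 / 21 = 26.52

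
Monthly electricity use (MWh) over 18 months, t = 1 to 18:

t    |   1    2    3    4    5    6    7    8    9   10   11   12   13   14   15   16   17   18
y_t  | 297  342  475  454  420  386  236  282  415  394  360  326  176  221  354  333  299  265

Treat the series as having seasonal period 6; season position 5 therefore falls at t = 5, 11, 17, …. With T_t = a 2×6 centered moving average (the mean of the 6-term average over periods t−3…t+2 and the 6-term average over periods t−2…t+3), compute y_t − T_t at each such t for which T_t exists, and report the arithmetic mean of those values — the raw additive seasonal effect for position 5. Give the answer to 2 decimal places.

Season position 5 occurs at t = 5, 11 (where T_t is defined).
t=5: T_5 = 380.5000; y_5 − T_5 = 420 − 380.5000 = 39.5000
t=11: T_11 = 320.4167; y_11 − T_11 = 360 − 320.4167 = 39.5833
Mean deviation: (39.5000 + 39.5833) / 2 = 39.54

39.54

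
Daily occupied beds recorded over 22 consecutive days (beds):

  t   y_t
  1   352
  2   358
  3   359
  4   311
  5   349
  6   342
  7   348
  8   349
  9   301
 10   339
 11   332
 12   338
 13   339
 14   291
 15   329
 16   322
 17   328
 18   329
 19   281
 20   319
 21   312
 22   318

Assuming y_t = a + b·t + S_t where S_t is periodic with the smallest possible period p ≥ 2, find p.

5

First differences y_{t+1} − y_t: 6, 1, -48, 38, -7, 6, 1, -48, 38, -7, 6, 1, …
The difference pattern repeats every 5 terms and not for any smaller step, so p = 5.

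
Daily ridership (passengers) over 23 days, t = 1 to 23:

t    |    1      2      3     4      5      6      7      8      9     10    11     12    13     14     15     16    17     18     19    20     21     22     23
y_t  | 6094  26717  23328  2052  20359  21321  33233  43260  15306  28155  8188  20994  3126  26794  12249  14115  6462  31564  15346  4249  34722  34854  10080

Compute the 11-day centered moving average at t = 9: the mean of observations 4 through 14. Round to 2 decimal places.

Sum of periods 4–14: 2052 + 20359 + 21321 + 33233 + 43260 + 15306 + 28155 + 8188 + 20994 + 3126 + 26794 = 222788
Divide by 11: 222788 / 11 = 20253.45

20253.45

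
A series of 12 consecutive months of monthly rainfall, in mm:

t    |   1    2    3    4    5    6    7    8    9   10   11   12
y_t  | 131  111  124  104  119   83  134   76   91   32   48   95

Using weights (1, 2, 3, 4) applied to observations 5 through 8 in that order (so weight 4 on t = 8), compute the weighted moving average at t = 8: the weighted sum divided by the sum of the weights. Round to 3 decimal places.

99.100

Weighted sum: 1·119 + 2·83 + 3·134 + 4·76 = 119 + 166 + 402 + 304 = 991
Weight total: 1 + 2 + 3 + 4 = 10
WMA = 991 / 10 = 99.100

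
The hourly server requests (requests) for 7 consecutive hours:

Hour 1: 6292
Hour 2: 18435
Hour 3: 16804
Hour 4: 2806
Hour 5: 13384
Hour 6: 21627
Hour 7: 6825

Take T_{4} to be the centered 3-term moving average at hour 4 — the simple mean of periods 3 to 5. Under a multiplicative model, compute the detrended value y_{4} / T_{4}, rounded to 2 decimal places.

0.26

Trend T_4 = (16804 + 2806 + 13384) / 3 = 32994/3 = 10998.0000
Ratio to trend: 2806 / 10998.0000 = 0.26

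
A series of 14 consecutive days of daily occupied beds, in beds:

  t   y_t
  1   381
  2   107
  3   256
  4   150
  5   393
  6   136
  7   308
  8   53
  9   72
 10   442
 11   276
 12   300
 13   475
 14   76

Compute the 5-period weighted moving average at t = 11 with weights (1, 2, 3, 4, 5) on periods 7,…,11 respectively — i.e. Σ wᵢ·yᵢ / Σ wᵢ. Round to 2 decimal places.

251.87

Weighted sum: 1·308 + 2·53 + 3·72 + 4·442 + 5·276 = 308 + 106 + 216 + 1768 + 1380 = 3778
Weight total: 1 + 2 + 3 + 4 + 5 = 15
WMA = 3778 / 15 = 251.87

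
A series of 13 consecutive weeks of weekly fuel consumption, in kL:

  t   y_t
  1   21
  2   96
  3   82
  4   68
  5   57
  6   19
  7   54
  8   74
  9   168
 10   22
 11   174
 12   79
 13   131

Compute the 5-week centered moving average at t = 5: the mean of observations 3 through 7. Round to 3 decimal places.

56.000

Sum of periods 3–7: 82 + 68 + 57 + 19 + 54 = 280
Divide by 5: 280 / 5 = 56.000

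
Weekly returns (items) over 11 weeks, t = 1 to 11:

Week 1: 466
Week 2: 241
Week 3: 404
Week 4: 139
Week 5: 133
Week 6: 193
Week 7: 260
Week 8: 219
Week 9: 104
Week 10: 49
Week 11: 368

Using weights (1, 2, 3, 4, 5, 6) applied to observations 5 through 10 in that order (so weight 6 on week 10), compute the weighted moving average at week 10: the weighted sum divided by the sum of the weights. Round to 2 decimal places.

Weighted sum: 1·133 + 2·193 + 3·260 + 4·219 + 5·104 + 6·49 = 133 + 386 + 780 + 876 + 520 + 294 = 2989
Weight total: 1 + 2 + 3 + 4 + 5 + 6 = 21
WMA = 2989 / 21 = 142.33

142.33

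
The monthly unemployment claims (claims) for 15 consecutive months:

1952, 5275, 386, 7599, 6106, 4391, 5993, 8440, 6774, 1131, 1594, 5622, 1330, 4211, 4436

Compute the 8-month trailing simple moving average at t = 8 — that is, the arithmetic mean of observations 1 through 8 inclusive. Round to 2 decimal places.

5017.75

Sum of periods 1–8: 1952 + 5275 + 386 + 7599 + 6106 + 4391 + 5993 + 8440 = 40142
Divide by 8: 40142 / 8 = 5017.75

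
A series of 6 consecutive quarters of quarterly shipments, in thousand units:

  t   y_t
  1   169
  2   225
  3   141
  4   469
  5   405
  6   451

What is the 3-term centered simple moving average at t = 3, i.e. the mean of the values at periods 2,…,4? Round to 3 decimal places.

278.333

Sum of periods 2–4: 225 + 141 + 469 = 835
Divide by 3: 835 / 3 = 278.333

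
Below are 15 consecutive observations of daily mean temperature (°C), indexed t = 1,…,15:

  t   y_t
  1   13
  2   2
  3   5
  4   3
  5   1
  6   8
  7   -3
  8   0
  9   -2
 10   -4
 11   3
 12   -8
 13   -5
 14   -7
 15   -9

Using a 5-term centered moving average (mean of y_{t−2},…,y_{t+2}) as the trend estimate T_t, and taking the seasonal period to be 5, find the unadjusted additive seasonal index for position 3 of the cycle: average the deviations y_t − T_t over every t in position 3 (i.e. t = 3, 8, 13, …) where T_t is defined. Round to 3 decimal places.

0.200

Season position 3 occurs at t = 3, 8, 13 (where T_t is defined).
t=3: T_3 = 4.80000; y_3 − T_3 = 5 − 4.80000 = 0.20000
t=8: T_8 = -0.20000; y_8 − T_8 = 0 − -0.20000 = 0.20000
t=13: T_13 = -5.20000; y_13 − T_13 = -5 − -5.20000 = 0.20000
Mean deviation: (0.20000 + 0.20000 + 0.20000) / 3 = 0.200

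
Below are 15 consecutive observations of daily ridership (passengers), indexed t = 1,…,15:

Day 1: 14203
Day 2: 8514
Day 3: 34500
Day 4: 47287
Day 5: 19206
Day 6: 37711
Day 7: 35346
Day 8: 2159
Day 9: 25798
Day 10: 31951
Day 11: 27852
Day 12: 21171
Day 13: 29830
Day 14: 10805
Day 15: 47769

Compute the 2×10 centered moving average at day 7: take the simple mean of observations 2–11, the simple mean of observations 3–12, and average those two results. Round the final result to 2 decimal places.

Sum over 2–11: 8514 + 34500 + 47287 + 19206 + 37711 + 35346 + 2159 + 25798 + 31951 + 27852 = 270324
Sum over 3–12: 34500 + 47287 + 19206 + 37711 + 35346 + 2159 + 25798 + 31951 + 27852 + 21171 = 282981
CMA at t=7 = (270324 + 282981) / (2·10) = 553305 / 20 = 27665.25

27665.25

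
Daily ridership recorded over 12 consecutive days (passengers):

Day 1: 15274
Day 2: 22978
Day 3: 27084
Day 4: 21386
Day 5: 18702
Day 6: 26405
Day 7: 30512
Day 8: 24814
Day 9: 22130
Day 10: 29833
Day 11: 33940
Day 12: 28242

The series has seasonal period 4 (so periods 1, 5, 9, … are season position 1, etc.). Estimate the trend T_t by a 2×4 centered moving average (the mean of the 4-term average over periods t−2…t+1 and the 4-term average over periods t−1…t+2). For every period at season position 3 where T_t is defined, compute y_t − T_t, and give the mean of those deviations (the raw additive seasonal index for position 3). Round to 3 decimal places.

Season position 3 occurs at t = 3, 7 (where T_t is defined).
t=3: T_3 = 22109.00000; y_3 − T_3 = 27084 − 22109.00000 = 4975.00000
t=7: T_7 = 25536.75000; y_7 − T_7 = 30512 − 25536.75000 = 4975.25000
Mean deviation: (4975.00000 + 4975.25000) / 2 = 4975.125

4975.125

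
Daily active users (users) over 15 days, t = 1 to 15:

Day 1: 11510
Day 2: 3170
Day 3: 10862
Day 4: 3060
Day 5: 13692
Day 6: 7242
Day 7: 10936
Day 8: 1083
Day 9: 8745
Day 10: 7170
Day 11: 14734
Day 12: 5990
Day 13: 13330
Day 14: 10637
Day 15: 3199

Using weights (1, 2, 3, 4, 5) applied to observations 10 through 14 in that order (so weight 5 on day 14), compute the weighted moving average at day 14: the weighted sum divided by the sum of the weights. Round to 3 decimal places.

10740.867

Weighted sum: 1·7170 + 2·14734 + 3·5990 + 4·13330 + 5·10637 = 7170 + 29468 + 17970 + 53320 + 53185 = 161113
Weight total: 1 + 2 + 3 + 4 + 5 = 15
WMA = 161113 / 15 = 10740.867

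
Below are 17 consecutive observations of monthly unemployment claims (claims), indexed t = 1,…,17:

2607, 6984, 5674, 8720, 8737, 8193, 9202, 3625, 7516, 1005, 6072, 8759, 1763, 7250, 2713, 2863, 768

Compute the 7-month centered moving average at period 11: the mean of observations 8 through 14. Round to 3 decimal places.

Sum of periods 8–14: 3625 + 7516 + 1005 + 6072 + 8759 + 1763 + 7250 = 35990
Divide by 7: 35990 / 7 = 5141.429

5141.429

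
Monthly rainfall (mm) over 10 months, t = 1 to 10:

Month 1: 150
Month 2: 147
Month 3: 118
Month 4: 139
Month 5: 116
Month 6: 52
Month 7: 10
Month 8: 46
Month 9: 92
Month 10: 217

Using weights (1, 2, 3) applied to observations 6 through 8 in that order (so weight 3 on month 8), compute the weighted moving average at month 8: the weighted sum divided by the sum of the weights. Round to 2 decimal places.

Weighted sum: 1·52 + 2·10 + 3·46 = 52 + 20 + 138 = 210
Weight total: 1 + 2 + 3 = 6
WMA = 210 / 6 = 35.00

35.00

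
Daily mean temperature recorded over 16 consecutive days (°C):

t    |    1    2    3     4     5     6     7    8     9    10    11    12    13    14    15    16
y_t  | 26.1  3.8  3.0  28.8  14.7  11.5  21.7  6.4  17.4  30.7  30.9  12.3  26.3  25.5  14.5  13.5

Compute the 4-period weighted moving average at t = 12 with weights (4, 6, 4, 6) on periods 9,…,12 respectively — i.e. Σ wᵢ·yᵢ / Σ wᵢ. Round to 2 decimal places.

22.56

Weighted sum: 4·17.4 + 6·30.7 + 4·30.9 + 6·12.3 = 69.6 + 184.2 + 123.6 + 73.8 = 451.2
Weight total: 4 + 6 + 4 + 6 = 20
WMA = 451.2 / 20 = 22.56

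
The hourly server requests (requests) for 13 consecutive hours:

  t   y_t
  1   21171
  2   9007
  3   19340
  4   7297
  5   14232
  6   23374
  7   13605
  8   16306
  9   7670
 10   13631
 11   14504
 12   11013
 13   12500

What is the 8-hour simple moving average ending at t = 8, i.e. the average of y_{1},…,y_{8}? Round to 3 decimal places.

15541.500

Sum of periods 1–8: 21171 + 9007 + 19340 + 7297 + 14232 + 23374 + 13605 + 16306 = 124332
Divide by 8: 124332 / 8 = 15541.500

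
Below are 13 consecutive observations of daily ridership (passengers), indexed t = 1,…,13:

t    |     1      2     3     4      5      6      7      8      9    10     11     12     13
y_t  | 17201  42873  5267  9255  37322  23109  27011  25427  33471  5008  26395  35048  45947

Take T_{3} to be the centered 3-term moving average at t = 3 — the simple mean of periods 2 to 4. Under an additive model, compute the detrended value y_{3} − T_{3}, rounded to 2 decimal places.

-13864.67

Trend T_3 = (42873 + 5267 + 9255) / 3 = 57395/3 = 19131.6667
Detrended value: 5267 − 19131.6667 = -13864.67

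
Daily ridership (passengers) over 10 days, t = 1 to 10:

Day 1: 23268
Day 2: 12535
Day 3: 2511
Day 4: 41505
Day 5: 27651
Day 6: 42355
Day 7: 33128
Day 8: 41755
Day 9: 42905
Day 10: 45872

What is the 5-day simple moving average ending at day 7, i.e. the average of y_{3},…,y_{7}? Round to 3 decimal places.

Sum of periods 3–7: 2511 + 41505 + 27651 + 42355 + 33128 = 147150
Divide by 5: 147150 / 5 = 29430.000

29430.000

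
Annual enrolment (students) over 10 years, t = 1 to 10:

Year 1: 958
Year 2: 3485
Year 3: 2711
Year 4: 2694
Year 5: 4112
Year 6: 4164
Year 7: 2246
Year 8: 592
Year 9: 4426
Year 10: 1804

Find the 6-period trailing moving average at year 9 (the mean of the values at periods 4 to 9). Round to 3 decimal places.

3039.000

Sum of periods 4–9: 2694 + 4112 + 4164 + 2246 + 592 + 4426 = 18234
Divide by 6: 18234 / 6 = 3039.000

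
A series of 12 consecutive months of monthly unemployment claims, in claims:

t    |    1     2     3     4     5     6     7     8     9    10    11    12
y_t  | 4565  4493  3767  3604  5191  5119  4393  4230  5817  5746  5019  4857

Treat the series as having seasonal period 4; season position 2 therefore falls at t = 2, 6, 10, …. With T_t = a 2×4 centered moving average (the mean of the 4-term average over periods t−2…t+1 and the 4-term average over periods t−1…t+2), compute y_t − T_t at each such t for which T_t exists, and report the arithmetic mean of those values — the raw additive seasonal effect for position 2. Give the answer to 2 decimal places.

Season position 2 occurs at t = 6, 10 (where T_t is defined).
t=6: T_6 = 4655.0000; y_6 − T_6 = 5119 − 4655.0000 = 464.0000
t=10: T_10 = 5281.3750; y_10 − T_10 = 5746 − 5281.3750 = 464.6250
Mean deviation: (464.0000 + 464.6250) / 2 = 464.31

464.31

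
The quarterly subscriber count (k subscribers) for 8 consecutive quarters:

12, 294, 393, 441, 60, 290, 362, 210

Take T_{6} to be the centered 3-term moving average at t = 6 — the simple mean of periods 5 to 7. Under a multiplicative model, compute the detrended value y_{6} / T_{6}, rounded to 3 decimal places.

Trend T_6 = (60 + 290 + 362) / 3 = 712/3 = 237.33333
Ratio to trend: 290 / 237.33333 = 1.222

1.222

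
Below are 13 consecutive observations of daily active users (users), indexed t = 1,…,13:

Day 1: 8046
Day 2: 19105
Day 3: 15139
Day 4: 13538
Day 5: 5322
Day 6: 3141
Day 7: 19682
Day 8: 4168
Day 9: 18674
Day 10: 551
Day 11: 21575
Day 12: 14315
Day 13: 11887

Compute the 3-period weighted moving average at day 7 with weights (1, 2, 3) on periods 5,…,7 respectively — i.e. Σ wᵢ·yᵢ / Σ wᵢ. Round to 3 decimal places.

11775.000

Weighted sum: 1·5322 + 2·3141 + 3·19682 = 5322 + 6282 + 59046 = 70650
Weight total: 1 + 2 + 3 = 6
WMA = 70650 / 6 = 11775.000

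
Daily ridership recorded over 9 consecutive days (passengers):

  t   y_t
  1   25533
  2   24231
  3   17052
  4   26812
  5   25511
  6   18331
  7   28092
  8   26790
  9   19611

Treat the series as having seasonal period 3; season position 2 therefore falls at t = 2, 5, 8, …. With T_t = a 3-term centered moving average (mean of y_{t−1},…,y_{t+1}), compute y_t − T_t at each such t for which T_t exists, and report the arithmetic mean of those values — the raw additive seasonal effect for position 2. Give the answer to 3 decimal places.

Season position 2 occurs at t = 2, 5, 8 (where T_t is defined).
t=2: T_2 = 22272.00000; y_2 − T_2 = 24231 − 22272.00000 = 1959.00000
t=5: T_5 = 23551.33333; y_5 − T_5 = 25511 − 23551.33333 = 1959.66667
t=8: T_8 = 24831.00000; y_8 − T_8 = 26790 − 24831.00000 = 1959.00000
Mean deviation: (1959.00000 + 1959.66667 + 1959.00000) / 3 = 1959.222

1959.222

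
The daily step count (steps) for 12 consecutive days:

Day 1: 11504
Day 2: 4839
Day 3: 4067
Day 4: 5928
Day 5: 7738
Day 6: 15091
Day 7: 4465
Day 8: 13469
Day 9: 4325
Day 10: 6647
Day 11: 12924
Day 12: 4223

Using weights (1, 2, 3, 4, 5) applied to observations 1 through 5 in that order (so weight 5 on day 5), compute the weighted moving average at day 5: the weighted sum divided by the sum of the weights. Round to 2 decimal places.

Weighted sum: 1·11504 + 2·4839 + 3·4067 + 4·5928 + 5·7738 = 11504 + 9678 + 12201 + 23712 + 38690 = 95785
Weight total: 1 + 2 + 3 + 4 + 5 = 15
WMA = 95785 / 15 = 6385.67

6385.67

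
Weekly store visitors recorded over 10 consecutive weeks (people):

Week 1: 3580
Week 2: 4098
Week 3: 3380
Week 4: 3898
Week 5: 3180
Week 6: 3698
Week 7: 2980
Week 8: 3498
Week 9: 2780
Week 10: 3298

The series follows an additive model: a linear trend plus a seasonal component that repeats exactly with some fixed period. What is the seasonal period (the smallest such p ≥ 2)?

2

First differences y_{t+1} − y_t: 518, -718, 518, -718, 518, -718, …
The difference pattern repeats every 2 terms and not for any smaller step, so p = 2.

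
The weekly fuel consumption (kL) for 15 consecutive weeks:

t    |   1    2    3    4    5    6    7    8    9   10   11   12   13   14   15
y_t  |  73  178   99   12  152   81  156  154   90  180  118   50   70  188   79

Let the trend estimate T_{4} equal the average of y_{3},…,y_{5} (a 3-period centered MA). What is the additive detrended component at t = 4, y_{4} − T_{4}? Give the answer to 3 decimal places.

-75.667

Trend T_4 = (99 + 12 + 152) / 3 = 263/3 = 87.66667
Detrended value: 12 − 87.66667 = -75.667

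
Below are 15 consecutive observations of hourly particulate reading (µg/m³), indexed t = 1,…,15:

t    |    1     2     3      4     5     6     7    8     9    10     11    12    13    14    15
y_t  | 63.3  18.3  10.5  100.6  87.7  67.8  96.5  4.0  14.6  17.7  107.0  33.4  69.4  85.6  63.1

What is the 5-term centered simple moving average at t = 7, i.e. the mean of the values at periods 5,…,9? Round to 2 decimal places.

54.12

Sum of periods 5–9: 87.7 + 67.8 + 96.5 + 4.0 + 14.6 = 270.6
Divide by 5: 270.6 / 5 = 54.12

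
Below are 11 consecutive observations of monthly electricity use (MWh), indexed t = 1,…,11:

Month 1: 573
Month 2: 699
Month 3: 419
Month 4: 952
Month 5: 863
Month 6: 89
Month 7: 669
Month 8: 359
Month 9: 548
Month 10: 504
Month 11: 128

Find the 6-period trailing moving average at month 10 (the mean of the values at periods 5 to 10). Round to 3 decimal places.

505.333

Sum of periods 5–10: 863 + 89 + 669 + 359 + 548 + 504 = 3032
Divide by 6: 3032 / 6 = 505.333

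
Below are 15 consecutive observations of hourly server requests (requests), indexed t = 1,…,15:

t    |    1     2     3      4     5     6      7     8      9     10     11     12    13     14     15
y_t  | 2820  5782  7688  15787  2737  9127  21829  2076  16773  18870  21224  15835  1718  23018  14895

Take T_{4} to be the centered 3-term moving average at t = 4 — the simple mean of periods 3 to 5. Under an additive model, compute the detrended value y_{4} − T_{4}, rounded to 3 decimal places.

7049.667

Trend T_4 = (7688 + 15787 + 2737) / 3 = 26212/3 = 8737.33333
Detrended value: 15787 − 8737.33333 = 7049.667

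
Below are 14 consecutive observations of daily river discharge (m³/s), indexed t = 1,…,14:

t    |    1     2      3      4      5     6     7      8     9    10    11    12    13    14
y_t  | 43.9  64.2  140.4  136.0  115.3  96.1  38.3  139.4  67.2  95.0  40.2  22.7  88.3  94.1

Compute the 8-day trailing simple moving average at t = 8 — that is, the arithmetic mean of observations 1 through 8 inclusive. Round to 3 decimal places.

96.700

Sum of periods 1–8: 43.9 + 64.2 + 140.4 + 136.0 + 115.3 + 96.1 + 38.3 + 139.4 = 773.6
Divide by 8: 773.6 / 8 = 96.700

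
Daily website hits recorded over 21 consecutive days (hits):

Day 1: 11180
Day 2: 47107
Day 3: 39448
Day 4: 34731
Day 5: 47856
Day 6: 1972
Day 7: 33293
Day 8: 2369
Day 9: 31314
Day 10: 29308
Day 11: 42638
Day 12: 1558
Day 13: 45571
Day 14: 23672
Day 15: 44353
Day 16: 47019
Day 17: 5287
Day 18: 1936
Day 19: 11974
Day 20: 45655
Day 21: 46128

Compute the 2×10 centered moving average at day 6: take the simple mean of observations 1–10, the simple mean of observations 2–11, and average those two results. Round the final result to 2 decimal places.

29430.70

Sum over 1–10: 11180 + 47107 + 39448 + 34731 + 47856 + 1972 + 33293 + 2369 + 31314 + 29308 = 278578
Sum over 2–11: 47107 + 39448 + 34731 + 47856 + 1972 + 33293 + 2369 + 31314 + 29308 + 42638 = 310036
CMA at t=6 = (278578 + 310036) / (2·10) = 588614 / 20 = 29430.70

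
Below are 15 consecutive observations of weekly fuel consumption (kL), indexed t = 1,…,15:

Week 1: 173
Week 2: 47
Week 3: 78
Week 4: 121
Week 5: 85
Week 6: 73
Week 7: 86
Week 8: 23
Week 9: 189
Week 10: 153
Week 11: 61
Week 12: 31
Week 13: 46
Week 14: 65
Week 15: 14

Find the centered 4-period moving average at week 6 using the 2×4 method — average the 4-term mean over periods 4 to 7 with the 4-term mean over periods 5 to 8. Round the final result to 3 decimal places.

Sum over 4–7: 121 + 85 + 73 + 86 = 365
Sum over 5–8: 85 + 73 + 86 + 23 = 267
CMA at t=6 = (365 + 267) / (2·4) = 632 / 8 = 79.000

79.000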